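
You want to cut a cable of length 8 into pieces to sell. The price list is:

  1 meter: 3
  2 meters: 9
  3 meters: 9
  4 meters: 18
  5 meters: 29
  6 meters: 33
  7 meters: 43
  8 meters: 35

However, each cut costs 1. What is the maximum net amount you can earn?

Let v[k] be the best obtainable value from length k. For each k, try every first piece i and keep the best of price[i] + v[k−i] minus the 1 cut fee when i<k.
v[1] = 3
v[2] = 9
v[3] = 11  (first piece 1, then v[2]=9)
v[4] = 18
v[5] = 29
v[6] = 33
v[7] = 43
v[8] = 45  (first piece 1, then v[7]=43)
One optimal plan: pieces 7 + 1 (1 cut) → 46 − 1 = 45.

45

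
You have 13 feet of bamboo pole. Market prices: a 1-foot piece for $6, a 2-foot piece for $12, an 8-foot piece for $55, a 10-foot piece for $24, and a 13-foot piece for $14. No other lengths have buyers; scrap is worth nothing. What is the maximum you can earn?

85

Build best[k] bottom-up: best[k] = max over allowed piece i of (p[i] + best[k−i]).
best[1] = 6
best[2] = max(6+6, 12+0) = 12
best[3] = max(6+12, 12+6) = 18
best[4] = max(6+18, 12+12) = 24
best[5] = max(6+24, 12+18) = 30
best[6] = max(6+30, 12+24) = 36
best[7] = max(6+36, 12+30) = 42
best[8] = max(6+42, 12+36, 55+0) = 55
best[9] = max(6+55, 12+42, 55+6) = 61
best[10] = max(6+61, 12+55, 55+12, 24+0) = 67
best[11] = max(6+67, 12+61, 55+18, 24+6) = 73
best[12] = max(6+73, 12+67, 55+24, 24+12) = 79
best[13] = max(6+79, 12+73, 55+30, 24+18, 14+0) = 85
One optimal cutting: 8 + 1 + 1 + 1 + 1 + 1 → $85.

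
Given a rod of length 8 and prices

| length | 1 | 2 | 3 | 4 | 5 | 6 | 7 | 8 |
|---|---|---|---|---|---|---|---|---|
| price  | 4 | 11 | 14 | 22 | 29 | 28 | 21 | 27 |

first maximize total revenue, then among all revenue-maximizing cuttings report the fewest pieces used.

2

Consider every possible first cut. r[k] is the best of p[i]+r[k−i] over all sellable i≤k.
r[1] = 4
r[2] = 11
r[3] = 15  (first piece 1, then r[2]=11)
r[4] = 22  (first piece 2, then r[2]=11)
r[5] = 29
r[6] = 33  (first piece 1, then r[5]=29)
r[7] = 40  (first piece 2, then r[5]=29)
r[8] = 44  (first piece 1, then r[7]=40)
Maximum revenue is €44.
Now minimize piece count subject to staying optimal: for each k, pieces[k] = 1 + min over i with p[i]+r[k−i]=r[k] of pieces[k−i].
pieces[5] = 1
pieces[6] = 2
pieces[7] = 2
pieces[8] = 2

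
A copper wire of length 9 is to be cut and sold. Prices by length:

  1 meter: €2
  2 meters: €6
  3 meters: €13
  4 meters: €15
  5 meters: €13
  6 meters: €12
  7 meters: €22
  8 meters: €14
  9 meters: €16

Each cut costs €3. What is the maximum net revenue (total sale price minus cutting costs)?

33

Build r[k] bottom-up: r[k] = max over allowed piece i of (p[i] + r[k−i]) − 3 per cut.
r[1] = 2
r[2] = max(2+2-3, 6+0) = 6
r[3] = max(2+6-3, 6+2-3, 13+0) = 13
r[4] = max(2+13-3, 6+6-3, 13+2-3, 15+0) = 15
r[5] = max(2+15-3, 6+13-3, 13+6-3, 15+2-3, 13+0) = 16
r[6] = max(2+16-3, 6+15-3, 13+13-3, 15+6-3, 13+2-3, 12+0) = 23
r[7] = max(2+23-3, 6+16-3, 13+15-3, …, 12+2-3, 22+0) = 25
r[8] = max(2+25-3, 6+23-3, 13+16-3, …, 22+2-3, 14+0) = 27
r[9] = max(2+27-3, 6+25-3, 13+23-3, …, 14+2-3, 16+0) = 33
One optimal plan: pieces 3 + 3 + 3 (2 cuts) → €39 − €6 = €33.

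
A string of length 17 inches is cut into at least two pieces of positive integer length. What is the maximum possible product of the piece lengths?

486

Fill prod[k] for k=2..17: at each k try every first piece i and multiply by the better of (k−i) uncut or prod[k−i].
Small cases: prod[2]=1, prod[3]=2, prod[4]=4, prod[5]=6, prod[6]=9, prod[7]=12, prod[8]=18, prod[9]=27, prod[10]=36.
prod[11] = 2×max(9,27) = 2×27 = 54
prod[12] = 3×max(9,27) = 3×27 = 81
prod[13] = 2×max(11,54) = 2×54 = 108
prod[14] = 2×max(12,81) = 2×81 = 162
prod[15] = 3×max(12,81) = 3×81 = 243
prod[16] = 2×max(14,162) = 2×162 = 324
prod[17] = 2×max(15,243) = 2×243 = 486
One optimal split: 3 + 3 + 3 + 3 + 3 + 2; product 3×3×3×3×3×2 = 486.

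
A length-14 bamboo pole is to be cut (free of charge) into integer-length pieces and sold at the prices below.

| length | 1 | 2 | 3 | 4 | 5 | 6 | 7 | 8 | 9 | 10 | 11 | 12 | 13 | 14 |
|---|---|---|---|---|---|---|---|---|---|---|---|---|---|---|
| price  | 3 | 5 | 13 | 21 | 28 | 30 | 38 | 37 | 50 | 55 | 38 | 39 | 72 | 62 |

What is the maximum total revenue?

Consider every possible first cut. R[k] is the best of p[i]+R[k−i] over all sellable i≤k.
R[1] = 3
R[2] = 6  (first piece 1, then R[1]=3)
R[3] = 13
R[4] = 21
R[5] = 28
R[6] = 31  (first piece 1, then R[5]=28)
R[7] = 38
R[8] = 42  (first piece 4, then R[4]=21)
R[9] = 50
R[10] = 56  (first piece 5, then R[5]=28)
R[11] = 59  (first piece 1, then R[10]=56)
R[12] = 66  (first piece 5, then R[7]=38)
R[13] = 72
R[14] = 78  (first piece 5, then R[9]=50)
One optimal cutting: 9 + 5 → $50 + $28 = $78.

78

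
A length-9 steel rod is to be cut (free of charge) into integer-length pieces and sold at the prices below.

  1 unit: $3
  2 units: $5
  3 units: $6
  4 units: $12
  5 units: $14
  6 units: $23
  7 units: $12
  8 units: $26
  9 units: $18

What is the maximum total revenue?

Consider every possible first cut. v[k] is the best of p[i]+v[k−i] over all sellable i≤k.
v[1] = 3
v[2] = max(3+3, 5+0) = 6
v[3] = max(3+6, 5+3, 6+0) = 9
v[4] = max(3+9, 5+6, 6+3, 12+0) = 12
v[5] = max(3+12, 5+9, 6+6, 12+3, 14+0) = 15
v[6] = max(3+15, 5+12, 6+9, 12+6, 14+3, 23+0) = 23
v[7] = max(3+23, 5+15, 6+12, …, 23+3, 12+0) = 26
v[8] = max(3+26, 5+23, 6+15, …, 12+3, 26+0) = 29
v[9] = max(3+29, 5+26, 6+23, …, 26+3, 18+0) = 32
One optimal cutting: 6 + 1 + 1 + 1 → $23 + $3 + $3 + $3 = $32.

32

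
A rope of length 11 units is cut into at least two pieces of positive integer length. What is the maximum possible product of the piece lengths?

Let g[k] be the best product for length k (with at least one cut). For each first piece i, the rest contributes max(k−i, g[k−i]).
g[2] = 1×max(1,0) = 1×1 = 1
g[3] = 1×max(2,1) = 1×2 = 2
g[4] = 2×max(2,1) = 2×2 = 4
g[5] = 2×max(3,2) = 2×3 = 6
g[6] = 3×max(3,2) = 3×3 = 9
g[7] = 2×max(5,6) = 2×6 = 12
g[8] = 2×max(6,9) = 2×9 = 18
g[9] = 3×max(6,9) = 3×9 = 27
g[10] = 2×max(8,18) = 2×18 = 36
g[11] = 2×max(9,27) = 2×27 = 54
One optimal split: 3 + 3 + 3 + 2; product 3×3×3×2 = 54.

54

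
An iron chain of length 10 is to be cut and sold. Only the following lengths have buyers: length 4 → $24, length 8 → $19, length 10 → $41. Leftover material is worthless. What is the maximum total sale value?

48

Consider every possible first cut. r[k] is the best of p[i]+r[k−i] over all sellable i≤k.
r[1] = 0
r[2] = 0
r[3] = 0
r[4] = 24
r[5] = 24
r[6] = 24
r[7] = 24
r[8] = 48  (first piece 4, then r[4]=24)
r[9] = 48
r[10] = 48
One optimal cutting: pieces 4 + 4 with 2 links of scrap → $48.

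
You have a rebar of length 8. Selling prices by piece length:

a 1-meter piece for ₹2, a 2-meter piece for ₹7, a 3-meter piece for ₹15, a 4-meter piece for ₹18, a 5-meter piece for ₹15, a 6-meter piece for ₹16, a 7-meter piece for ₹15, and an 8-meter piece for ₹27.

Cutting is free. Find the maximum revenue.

Let r[k] be the best obtainable value from length k. For each k, try every first piece i and keep the best of price[i] + r[k−i].
r[1] = 2
r[2] = 7
r[3] = 15
r[4] = 18
r[5] = 22  (first piece 2, then r[3]=15)
r[6] = 30  (first piece 3, then r[3]=15)
r[7] = 33  (first piece 3, then r[4]=18)
r[8] = 37  (first piece 2, then r[6]=30)
One optimal cutting: 3 + 3 + 2 → ₹15 + ₹15 + ₹7 = ₹37.

37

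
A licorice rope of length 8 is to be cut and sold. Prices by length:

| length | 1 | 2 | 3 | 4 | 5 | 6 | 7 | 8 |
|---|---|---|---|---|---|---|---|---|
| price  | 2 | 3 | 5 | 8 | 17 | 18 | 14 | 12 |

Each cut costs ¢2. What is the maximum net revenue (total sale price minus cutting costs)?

20

Let r[k] be the best obtainable value from length k. For each k, try every first piece i and keep the best of price[i] + r[k−i] minus the 2 cut fee when i<k.
r[1] = 2
r[2] = max(2+2-2, 3+0) = 3
r[3] = max(2+3-2, 3+2-2, 5+0) = 5
r[4] = max(2+5-2, 3+3-2, 5+2-2, 8+0) = 8
r[5] = max(2+8-2, 3+5-2, 5+3-2, 8+2-2, 17+0) = 17
r[6] = max(2+17-2, 3+8-2, 5+5-2, 8+3-2, 17+2-2, 18+0) = 18
r[7] = max(2+18-2, 3+17-2, 5+8-2, …, 18+2-2, 14+0) = 18
r[8] = max(2+18-2, 3+18-2, 5+17-2, …, 14+2-2, 12+0) = 20
One optimal plan: pieces 5 + 3 (1 cut) → ¢22 − ¢2 = ¢20.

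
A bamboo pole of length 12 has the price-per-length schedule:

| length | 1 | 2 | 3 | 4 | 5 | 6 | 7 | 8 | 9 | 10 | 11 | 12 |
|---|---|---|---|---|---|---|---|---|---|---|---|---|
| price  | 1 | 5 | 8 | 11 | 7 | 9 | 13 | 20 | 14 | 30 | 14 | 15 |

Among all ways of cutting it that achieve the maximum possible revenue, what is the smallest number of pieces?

Build r[k] bottom-up: r[k] = max over allowed piece i of (p[i] + r[k−i]).
r[1] = 1
r[2] = max(1+1, 5+0) = 5
r[3] = max(1+5, 5+1, 8+0) = 8
r[4] = max(1+8, 5+5, 8+1, 11+0) = 11
r[5] = max(1+11, 5+8, 8+5, 11+1, 7+0) = 13
r[6] = max(1+13, 5+11, 8+8, 11+5, 7+1, 9+0) = 16
r[7] = max(1+16, 5+13, 8+11, …, 9+1, 13+0) = 19
r[8] = max(1+19, 5+16, 8+13, …, 13+1, 20+0) = 22
r[9] = max(1+22, 5+19, 8+16, …, 20+1, 14+0) = 24
r[10] = max(1+24, 5+22, 8+19, …, 14+1, 30+0) = 30
r[11] = max(1+30, 5+24, 8+22, …, 30+1, 14+0) = 31
r[12] = max(1+31, 5+30, 8+24, …, 14+1, 15+0) = 35
Maximum revenue is $35.
Now minimize piece count subject to staying optimal: for each k, pieces[k] = 1 + min over i with p[i]+r[k−i]=r[k] of pieces[k−i].
pieces[9] = 3
pieces[10] = 1
pieces[11] = 2
pieces[12] = 2

2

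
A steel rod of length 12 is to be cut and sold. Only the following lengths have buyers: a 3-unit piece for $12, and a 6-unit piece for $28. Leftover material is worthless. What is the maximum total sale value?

56

Let r[k] be the best obtainable value from length k. For each k, try every first piece i and keep the best of price[i] + r[k−i].
r[1] = 0
r[2] = 0
r[3] = 12
r[4] = 12
r[5] = 12
r[6] = 28
r[7] = 28
r[8] = 28
r[9] = 40  (first piece 3, then r[6]=28)
r[10] = 40
r[11] = 40
r[12] = 56  (first piece 6, then r[6]=28)
One optimal cutting: 6 + 6 → $56.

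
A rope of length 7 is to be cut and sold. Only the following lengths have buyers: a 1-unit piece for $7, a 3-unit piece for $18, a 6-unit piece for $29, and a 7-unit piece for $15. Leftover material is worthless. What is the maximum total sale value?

49

Consider every possible first cut. best[k] is the best of p[i]+best[k−i] over all sellable i≤k.
best[1] = 7
best[2] = 14  (first piece 1, then best[1]=7)
best[3] = 21  (first piece 1, then best[2]=14)
best[4] = 28  (first piece 1, then best[3]=21)
best[5] = 35  (first piece 1, then best[4]=28)
best[6] = 42  (first piece 1, then best[5]=35)
best[7] = 49  (first piece 1, then best[6]=42)
One optimal cutting: 1 + 1 + 1 + 1 + 1 + 1 + 1 → $49.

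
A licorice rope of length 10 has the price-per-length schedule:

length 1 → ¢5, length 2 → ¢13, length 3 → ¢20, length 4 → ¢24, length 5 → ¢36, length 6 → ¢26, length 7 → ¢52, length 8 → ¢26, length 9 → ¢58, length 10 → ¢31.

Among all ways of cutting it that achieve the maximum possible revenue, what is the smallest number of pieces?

Let r[k] be the best obtainable value from length k. For each k, try every first piece i and keep the best of price[i] + r[k−i].
r[1] = 5
r[2] = max(5+5, 13+0) = 13
r[3] = max(5+13, 13+5, 20+0) = 20
r[4] = max(5+20, 13+13, 20+5, 24+0) = 26
r[5] = max(5+26, 13+20, 20+13, 24+5, 36+0) = 36
r[6] = max(5+36, 13+26, 20+20, 24+13, 36+5, 26+0) = 41
r[7] = max(5+41, 13+36, 20+26, …, 26+5, 52+0) = 52
r[8] = max(5+52, 13+41, 20+36, …, 52+5, 26+0) = 57
r[9] = max(5+57, 13+52, 20+41, …, 26+5, 58+0) = 65
r[10] = max(5+65, 13+57, 20+52, …, 58+5, 31+0) = 72
Maximum revenue is ¢72.
Now minimize piece count subject to staying optimal: for each k, pieces[k] = 1 + min over i with p[i]+r[k−i]=r[k] of pieces[k−i].
pieces[7] = 1
pieces[8] = 2
pieces[9] = 2
pieces[10] = 2

2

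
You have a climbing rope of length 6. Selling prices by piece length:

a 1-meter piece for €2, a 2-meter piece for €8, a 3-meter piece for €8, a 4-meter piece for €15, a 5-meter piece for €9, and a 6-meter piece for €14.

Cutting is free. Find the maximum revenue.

Let R[k] be the best obtainable value from length k. For each k, try every first piece i and keep the best of price[i] + R[k−i].
R[1] = 2
R[2] = max(2+2, 8+0) = 8
R[3] = max(2+8, 8+2, 8+0) = 10
R[4] = max(2+10, 8+8, 8+2, 15+0) = 16
R[5] = max(2+16, 8+10, 8+8, 15+2, 9+0) = 18
R[6] = max(2+18, 8+16, 8+10, 15+8, 9+2, 14+0) = 24
One optimal cutting: 2 + 2 + 2 → €8 + €8 + €8 = €24.

24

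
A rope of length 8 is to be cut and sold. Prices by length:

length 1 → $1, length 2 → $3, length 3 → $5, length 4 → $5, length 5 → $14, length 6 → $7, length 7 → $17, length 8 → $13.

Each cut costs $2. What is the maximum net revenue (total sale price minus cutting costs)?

17

Let v[k] be the best obtainable value from length k. For each k, try every first piece i and keep the best of price[i] + v[k−i] minus the 2 cut fee when i<k.
v[1] = 1
v[2] = 3
v[3] = 5
v[4] = 5
v[5] = 14
v[6] = 13  (first piece 1, then v[5]=14)
v[7] = 17
v[8] = 17  (first piece 3, then v[5]=14)
One optimal plan: pieces 5 + 3 (1 cut) → $19 − $2 = $17.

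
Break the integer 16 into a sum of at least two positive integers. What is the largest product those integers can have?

Define f[k] = max over 1≤i<k of i · max(k−i, f[k−i]); the inner max lets the remainder stay uncut if that's better.
Small cases: f[2]=1, f[3]=2, f[4]=4, f[5]=6, f[6]=9, f[7]=12, f[8]=18, f[9]=27, f[10]=36.
f[11] = 2·max(9,27) = 2·27 = 54
f[12] = 3·max(9,27) = 3·27 = 81
f[13] = 2·max(11,54) = 2·54 = 108
f[14] = 2·max(12,81) = 2·81 = 162
f[15] = 3·max(12,81) = 3·81 = 243
f[16] = 2·max(14,162) = 2·162 = 324
One optimal split: 3 + 3 + 3 + 3 + 2 + 2; product 3·3·3·3·2·2 = 324.

324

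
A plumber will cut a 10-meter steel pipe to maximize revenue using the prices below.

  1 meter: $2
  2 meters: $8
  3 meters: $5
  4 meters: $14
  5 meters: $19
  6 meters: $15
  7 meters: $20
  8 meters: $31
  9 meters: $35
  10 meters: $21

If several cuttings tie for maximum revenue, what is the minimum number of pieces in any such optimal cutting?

5

Consider every possible first cut. r[k] is the best of p[i]+r[k−i] over all sellable i≤k.
r[1] = 2
r[2] = max(2+2, 8+0) = 8
r[3] = max(2+8, 8+2, 5+0) = 10
r[4] = max(2+10, 8+8, 5+2, 14+0) = 16
r[5] = max(2+16, 8+10, 5+8, 14+2, 19+0) = 19
r[6] = max(2+19, 8+16, 5+10, 14+8, 19+2, 15+0) = 24
r[7] = max(2+24, 8+19, 5+16, …, 15+2, 20+0) = 27
r[8] = max(2+27, 8+24, 5+19, …, 20+2, 31+0) = 32
r[9] = max(2+32, 8+27, 5+24, …, 31+2, 35+0) = 35
r[10] = max(2+35, 8+32, 5+27, …, 35+2, 21+0) = 40
Maximum revenue is $40.
Now minimize piece count subject to staying optimal: for each k, pieces[k] = 1 + min over i with p[i]+r[k−i]=r[k] of pieces[k−i].
pieces[7] = 2
pieces[8] = 4
pieces[9] = 1
pieces[10] = 5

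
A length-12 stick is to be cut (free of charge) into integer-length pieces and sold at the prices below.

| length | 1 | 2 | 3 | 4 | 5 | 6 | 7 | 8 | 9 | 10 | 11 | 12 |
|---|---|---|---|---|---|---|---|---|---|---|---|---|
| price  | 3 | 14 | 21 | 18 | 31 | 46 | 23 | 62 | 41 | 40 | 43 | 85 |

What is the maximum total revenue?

Build best[k] bottom-up: best[k] = max over allowed piece i of (p[i] + best[k−i]).
best[1] = 3
best[2] = max(3+3, 14+0) = 14
best[3] = max(3+14, 14+3, 21+0) = 21
best[4] = max(3+21, 14+14, 21+3, 18+0) = 28
best[5] = max(3+28, 14+21, 21+14, 18+3, 31+0) = 35
best[6] = max(3+35, 14+28, 21+21, 18+14, 31+3, 46+0) = 46
best[7] = max(3+46, 14+35, 21+28, …, 46+3, 23+0) = 49
best[8] = max(3+49, 14+46, 21+35, …, 23+3, 62+0) = 62
best[9] = max(3+62, 14+49, 21+46, …, 62+3, 41+0) = 67
best[10] = max(3+67, 14+62, 21+49, …, 41+3, 40+0) = 76
best[11] = max(3+76, 14+67, 21+62, …, 40+3, 43+0) = 83
best[12] = max(3+83, 14+76, 21+67, …, 43+3, 85+0) = 92
One optimal cutting: 6 + 6 → $46 + $46 = $92.

92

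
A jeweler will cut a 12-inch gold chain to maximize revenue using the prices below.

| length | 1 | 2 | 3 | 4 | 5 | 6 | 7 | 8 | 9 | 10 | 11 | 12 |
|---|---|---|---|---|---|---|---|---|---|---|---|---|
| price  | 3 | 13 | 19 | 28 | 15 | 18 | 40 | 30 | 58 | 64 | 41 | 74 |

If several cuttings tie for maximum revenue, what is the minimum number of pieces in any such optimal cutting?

Consider every possible first cut. r[k] is the best of p[i]+r[k−i] over all sellable i≤k.
r[1] = 3
r[2] = 13
r[3] = 19
r[4] = 28
r[5] = 32  (first piece 2, then r[3]=19)
r[6] = 41  (first piece 2, then r[4]=28)
r[7] = 47  (first piece 3, then r[4]=28)
r[8] = 56  (first piece 4, then r[4]=28)
r[9] = 60  (first piece 2, then r[7]=47)
r[10] = 69  (first piece 2, then r[8]=56)
r[11] = 75  (first piece 3, then r[8]=56)
r[12] = 84  (first piece 4, then r[8]=56)
Maximum revenue is $84.
Now minimize piece count subject to staying optimal: for each k, pieces[k] = 1 + min over i with p[i]+r[k−i]=r[k] of pieces[k−i].
pieces[9] = 3
pieces[10] = 3
pieces[11] = 3
pieces[12] = 3

3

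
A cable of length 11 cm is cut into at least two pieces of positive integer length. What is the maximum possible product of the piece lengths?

54

Fill f[k] for k=2..11: at each k try every first piece i and multiply by the better of (k−i) uncut or f[k−i].
f[2] = 1·max(1,0) = 1·1 = 1
f[3] = 1·max(2,1) = 1·2 = 2
f[4] = 2·max(2,1) = 2·2 = 4
f[5] = 2·max(3,2) = 2·3 = 6
f[6] = 3·max(3,2) = 3·3 = 9
f[7] = 2·max(5,6) = 2·6 = 12
f[8] = 2·max(6,9) = 2·9 = 18
f[9] = 3·max(6,9) = 3·9 = 27
f[10] = 2·max(8,18) = 2·18 = 36
f[11] = 2·max(9,27) = 2·27 = 54
One optimal split: 3 + 3 + 3 + 2; product 3·3·3·2 = 54.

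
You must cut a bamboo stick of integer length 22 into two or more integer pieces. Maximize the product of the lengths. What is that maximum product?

2916

Let f[k] be the best product for length k (with at least one cut). For each first piece i, the rest contributes max(k−i, f[k−i]).
f[2] = 1*max(1,0) = 1*1 = 1
f[3] = 1*max(2,1) = 1*2 = 2
f[4] = 2*max(2,1) = 2*2 = 4
f[5] = 2*max(3,2) = 2*3 = 6
f[6] = 3*max(3,2) = 3*3 = 9
f[7] = 2*max(5,6) = 2*6 = 12
f[8] = 2*max(6,9) = 2*9 = 18
f[9] = 3*max(6,9) = 3*9 = 27
f[10] = 2*max(8,18) = 2*18 = 36
f[11] = 2*max(9,27) = 2*27 = 54
f[12] = 3*max(9,27) = 3*27 = 81
f[13] = 2*max(11,54) = 2*54 = 108
f[14] = 2*max(12,81) = 2*81 = 162
f[15] = 3*max(12,81) = 3*81 = 243
f[16] = 2*max(14,162) = 2*162 = 324
f[17] = 2*max(15,243) = 2*243 = 486
f[18] = 3*max(15,243) = 3*243 = 729
f[19] = 2*max(17,486) = 2*486 = 972
f[20] = 2*max(18,729) = 2*729 = 1458
f[21] = 3*max(18,729) = 3*729 = 2187
f[22] = 2*max(20,1458) = 2*1458 = 2916
One optimal split: 3 + 3 + 3 + 3 + 3 + 3 + 2 + 2; product 3*3*3*3*3*3*2*2 = 2916.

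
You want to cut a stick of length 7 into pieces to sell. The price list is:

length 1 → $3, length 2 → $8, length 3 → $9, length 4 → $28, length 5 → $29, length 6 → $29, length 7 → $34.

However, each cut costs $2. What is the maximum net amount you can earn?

35

Consider every possible first cut. r[k] is the best of p[i]+r[k−i] over all sellable i≤k, charging 2 whenever i<k.
r[1] = 3
r[2] = max(3+3-2, 8+0) = 8
r[3] = max(3+8-2, 8+3-2, 9+0) = 9
r[4] = max(3+9-2, 8+8-2, 9+3-2, 28+0) = 28
r[5] = max(3+28-2, 8+9-2, 9+8-2, 28+3-2, 29+0) = 29
r[6] = max(3+29-2, 8+28-2, 9+9-2, 28+8-2, 29+3-2, 29+0) = 34
r[7] = max(3+34-2, 8+29-2, 9+28-2, …, 29+3-2, 34+0) = 35
One optimal plan: pieces 4 + 2 + 1 (2 cuts) → $39 − $4 = $35.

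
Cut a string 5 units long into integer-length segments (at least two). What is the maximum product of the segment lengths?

Define g[k] = max over 1≤i<k of i · max(k−i, g[k−i]); the inner max lets the remainder stay uncut if that's better.
g[2] = 1*max(1,0) = 1*1 = 1
g[3] = 1*max(2,1) = 1*2 = 2
g[4] = 2*max(2,1) = 2*2 = 4
g[5] = 2*max(3,2) = 2*3 = 6
One optimal split: 3 + 2; product 3*2 = 6.

6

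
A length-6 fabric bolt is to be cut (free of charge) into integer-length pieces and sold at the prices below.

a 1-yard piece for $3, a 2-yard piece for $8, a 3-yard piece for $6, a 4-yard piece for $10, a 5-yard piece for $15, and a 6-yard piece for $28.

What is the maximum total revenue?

Build R[k] bottom-up: R[k] = max over allowed piece i of (p[i] + R[k−i]).
R[1] = 3
R[2] = 8
R[3] = 11  (first piece 1, then R[2]=8)
R[4] = 16  (first piece 2, then R[2]=8)
R[5] = 19  (first piece 1, then R[4]=16)
R[6] = 28
Best is to sell the whole 6-yard piece uncut for $28.

28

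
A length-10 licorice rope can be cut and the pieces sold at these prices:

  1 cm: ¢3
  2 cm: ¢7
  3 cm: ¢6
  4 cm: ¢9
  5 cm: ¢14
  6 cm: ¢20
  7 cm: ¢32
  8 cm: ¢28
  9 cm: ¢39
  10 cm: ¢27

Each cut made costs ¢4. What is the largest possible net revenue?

38

Let net[k] be the best obtainable value from length k. For each k, try every first piece i and keep the best of price[i] + net[k−i] minus the 4 cut fee when i<k.
net[1] = 3
net[2] = 7
net[3] = 6  (first piece 1, then net[2]=7)
net[4] = 10  (first piece 2, then net[2]=7)
net[5] = 14
net[6] = 20
net[7] = 32
net[8] = 31  (first piece 1, then net[7]=32)
net[9] = 39
net[10] = 38  (first piece 1, then net[9]=39)
One optimal plan: pieces 9 + 1 (1 cut) → ¢42 − ¢4 = ¢38.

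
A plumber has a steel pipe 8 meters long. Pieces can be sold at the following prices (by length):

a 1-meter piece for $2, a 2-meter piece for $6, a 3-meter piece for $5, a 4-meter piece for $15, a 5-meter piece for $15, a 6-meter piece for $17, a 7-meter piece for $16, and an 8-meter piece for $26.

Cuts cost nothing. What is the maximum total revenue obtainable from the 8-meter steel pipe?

30

Let best[k] be the best obtainable value from length k. For each k, try every first piece i and keep the best of price[i] + best[k−i].
best[1] = 2
best[2] = 6
best[3] = 8  (first piece 1, then best[2]=6)
best[4] = 15
best[5] = 17  (first piece 1, then best[4]=15)
best[6] = 21  (first piece 2, then best[4]=15)
best[7] = 23  (first piece 1, then best[6]=21)
best[8] = 30  (first piece 4, then best[4]=15)
One optimal cutting: 4 + 4 → $15 + $15 = $30.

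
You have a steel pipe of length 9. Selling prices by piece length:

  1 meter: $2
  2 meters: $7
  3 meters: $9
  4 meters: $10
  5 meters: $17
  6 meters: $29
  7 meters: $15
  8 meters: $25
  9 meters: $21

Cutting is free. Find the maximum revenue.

38

Consider every possible first cut. best[k] is the best of p[i]+best[k−i] over all sellable i≤k.
best[1] = 2
best[2] = 7
best[3] = 9  (first piece 1, then best[2]=7)
best[4] = 14  (first piece 2, then best[2]=7)
best[5] = 17
best[6] = 29
best[7] = 31  (first piece 1, then best[6]=29)
best[8] = 36  (first piece 2, then best[6]=29)
best[9] = 38  (first piece 1, then best[8]=36)
One optimal cutting: 6 + 2 + 1 → $29 + $7 + $2 = $38.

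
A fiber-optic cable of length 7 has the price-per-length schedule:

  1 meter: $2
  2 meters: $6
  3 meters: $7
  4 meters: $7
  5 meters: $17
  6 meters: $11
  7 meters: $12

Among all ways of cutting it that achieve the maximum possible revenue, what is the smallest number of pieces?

Consider every possible first cut. r[k] is the best of p[i]+r[k−i] over all sellable i≤k.
r[1] = 2
r[2] = 6
r[3] = 8  (first piece 1, then r[2]=6)
r[4] = 12  (first piece 2, then r[2]=6)
r[5] = 17
r[6] = 19  (first piece 1, then r[5]=17)
r[7] = 23  (first piece 2, then r[5]=17)
Maximum revenue is $23.
Now minimize piece count subject to staying optimal: for each k, pieces[k] = 1 + min over i with p[i]+r[k−i]=r[k] of pieces[k−i].
pieces[4] = 2
pieces[5] = 1
pieces[6] = 2
pieces[7] = 2

2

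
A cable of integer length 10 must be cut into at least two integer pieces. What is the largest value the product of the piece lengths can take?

36

Fill f[k] for k=2..10: at each k try every first piece i and multiply by the better of (k−i) uncut or f[k−i].
f[2] = 1×max(1,0) = 1×1 = 1
f[3] = 1×max(2,1) = 1×2 = 2
f[4] = 2×max(2,1) = 2×2 = 4
f[5] = 2×max(3,2) = 2×3 = 6
f[6] = 3×max(3,2) = 3×3 = 9
f[7] = 2×max(5,6) = 2×6 = 12
f[8] = 2×max(6,9) = 2×9 = 18
f[9] = 3×max(6,9) = 3×9 = 27
f[10] = 2×max(8,18) = 2×18 = 36
One optimal split: 3 + 3 + 2 + 2; product 3×3×2×2 = 36.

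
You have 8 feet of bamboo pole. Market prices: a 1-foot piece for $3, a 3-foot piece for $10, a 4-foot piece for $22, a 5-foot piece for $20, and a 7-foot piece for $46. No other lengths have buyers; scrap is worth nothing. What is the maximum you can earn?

Build r[k] bottom-up: r[k] = max over allowed piece i of (p[i] + r[k−i]).
r[1] = 3
r[2] = 6  (first piece 1, then r[1]=3)
r[3] = max(3+6, 10+0) = 10
r[4] = max(3+10, 10+3, 22+0) = 22
r[5] = max(3+22, 10+6, 22+3, 20+0) = 25
r[6] = max(3+25, 10+10, 22+6, 20+3) = 28
r[7] = max(3+28, 10+22, 22+10, 20+6, 46+0) = 46
r[8] = max(3+46, 10+25, 22+22, 20+10, 46+3) = 49
One optimal cutting: 7 + 1 → $49.

49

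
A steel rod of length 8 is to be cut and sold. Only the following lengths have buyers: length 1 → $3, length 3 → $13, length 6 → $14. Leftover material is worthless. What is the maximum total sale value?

Consider every possible first cut. r[k] is the best of p[i]+r[k−i] over all sellable i≤k.
r[1] = 3
r[2] = 6  (first piece 1, then r[1]=3)
r[3] = max(3+6, 13+0) = 13
r[4] = max(3+13, 13+3) = 16
r[5] = max(3+16, 13+6) = 19
r[6] = max(3+19, 13+13, 14+0) = 26
r[7] = max(3+26, 13+16, 14+3) = 29
r[8] = max(3+29, 13+19, 14+6) = 32
One optimal cutting: 3 + 3 + 1 + 1 → $32.

32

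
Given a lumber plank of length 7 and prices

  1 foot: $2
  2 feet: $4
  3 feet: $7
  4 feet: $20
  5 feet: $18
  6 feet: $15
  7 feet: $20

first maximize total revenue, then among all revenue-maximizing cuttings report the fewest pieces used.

Consider every possible first cut. r[k] is the best of p[i]+r[k−i] over all sellable i≤k.
r[1] = 2
r[2] = 4  (first piece 1, then r[1]=2)
r[3] = 7
r[4] = 20
r[5] = 22  (first piece 1, then r[4]=20)
r[6] = 24  (first piece 1, then r[5]=22)
r[7] = 27  (first piece 3, then r[4]=20)
Maximum revenue is $27.
Now minimize piece count subject to staying optimal: for each k, pieces[k] = 1 + min over i with p[i]+r[k−i]=r[k] of pieces[k−i].
pieces[4] = 1
pieces[5] = 2
pieces[6] = 2
pieces[7] = 2

2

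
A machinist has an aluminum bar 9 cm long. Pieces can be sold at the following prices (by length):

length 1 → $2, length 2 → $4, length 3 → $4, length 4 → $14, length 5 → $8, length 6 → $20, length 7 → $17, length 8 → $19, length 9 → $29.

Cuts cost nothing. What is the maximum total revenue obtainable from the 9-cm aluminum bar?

30

Let best[k] be the best obtainable value from length k. For each k, try every first piece i and keep the best of price[i] + best[k−i].
best[1] = 2
best[2] = 4  (first piece 1, then best[1]=2)
best[3] = 6  (first piece 1, then best[2]=4)
best[4] = 14
best[5] = 16  (first piece 1, then best[4]=14)
best[6] = 20
best[7] = 22  (first piece 1, then best[6]=20)
best[8] = 28  (first piece 4, then best[4]=14)
best[9] = 30  (first piece 1, then best[8]=28)
One optimal cutting: 4 + 4 + 1 → $14 + $14 + $2 = $30.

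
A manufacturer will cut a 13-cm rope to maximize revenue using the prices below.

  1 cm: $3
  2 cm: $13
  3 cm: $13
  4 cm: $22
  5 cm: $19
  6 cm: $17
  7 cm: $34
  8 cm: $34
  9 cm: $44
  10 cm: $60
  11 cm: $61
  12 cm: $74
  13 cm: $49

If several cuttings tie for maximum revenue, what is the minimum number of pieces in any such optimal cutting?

7

Build r[k] bottom-up: r[k] = max over allowed piece i of (p[i] + r[k−i]).
r[1] = 3
r[2] = max(3+3, 13+0) = 13
r[3] = max(3+13, 13+3, 13+0) = 16
r[4] = max(3+16, 13+13, 13+3, 22+0) = 26
r[5] = max(3+26, 13+16, 13+13, 22+3, 19+0) = 29
r[6] = max(3+29, 13+26, 13+16, 22+13, 19+3, 17+0) = 39
r[7] = max(3+39, 13+29, 13+26, …, 17+3, 34+0) = 42
r[8] = max(3+42, 13+39, 13+29, …, 34+3, 34+0) = 52
r[9] = max(3+52, 13+42, 13+39, …, 34+3, 44+0) = 55
r[10] = max(3+55, 13+52, 13+42, …, 44+3, 60+0) = 65
r[11] = max(3+65, 13+55, 13+52, …, 60+3, 61+0) = 68
r[12] = max(3+68, 13+65, 13+55, …, 61+3, 74+0) = 78
r[13] = max(3+78, 13+68, 13+65, …, 74+3, 49+0) = 81
Maximum revenue is $81.
Now minimize piece count subject to staying optimal: for each k, pieces[k] = 1 + min over i with p[i]+r[k−i]=r[k] of pieces[k−i].
pieces[10] = 5
pieces[11] = 6
pieces[12] = 6
pieces[13] = 7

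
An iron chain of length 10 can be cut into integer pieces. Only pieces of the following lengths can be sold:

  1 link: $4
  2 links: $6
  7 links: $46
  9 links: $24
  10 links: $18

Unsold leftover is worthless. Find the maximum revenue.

58

Consider every possible first cut. r[k] is the best of p[i]+r[k−i] over all sellable i≤k.
r[1] = 4
r[2] = max(4+4, 6+0) = 8
r[3] = max(4+8, 6+4) = 12
r[4] = max(4+12, 6+8) = 16
r[5] = max(4+16, 6+12) = 20
r[6] = max(4+20, 6+16) = 24
r[7] = max(4+24, 6+20, 46+0) = 46
r[8] = max(4+46, 6+24, 46+4) = 50
r[9] = max(4+50, 6+46, 46+8, 24+0) = 54
r[10] = max(4+54, 6+50, 46+12, 24+4, 18+0) = 58
One optimal cutting: 7 + 1 + 1 + 1 → $58.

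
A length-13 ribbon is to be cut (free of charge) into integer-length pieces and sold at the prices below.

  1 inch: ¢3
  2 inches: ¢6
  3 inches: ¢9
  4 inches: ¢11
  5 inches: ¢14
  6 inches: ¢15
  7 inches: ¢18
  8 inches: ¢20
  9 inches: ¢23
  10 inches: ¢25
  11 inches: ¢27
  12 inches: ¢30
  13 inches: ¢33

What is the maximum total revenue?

Build best[k] bottom-up: best[k] = max over allowed piece i of (p[i] + best[k−i]).
best[1] = 3
best[2] = 6  (first piece 1, then best[1]=3)
best[3] = 9  (first piece 1, then best[2]=6)
best[4] = 12  (first piece 1, then best[3]=9)
best[5] = 15  (first piece 1, then best[4]=12)
best[6] = 18  (first piece 1, then best[5]=15)
best[7] = 21  (first piece 1, then best[6]=18)
best[8] = 24  (first piece 1, then best[7]=21)
best[9] = 27  (first piece 1, then best[8]=24)
best[10] = 30  (first piece 1, then best[9]=27)
best[11] = 33  (first piece 1, then best[10]=30)
best[12] = 36  (first piece 1, then best[11]=33)
best[13] = 39  (first piece 1, then best[12]=36)
One optimal cutting: 1 + 1 + 1 + 1 + 1 + 1 + 1 + 1 + 1 + 1 + 1 + 1 + 1 → ¢3 + ¢3 + ¢3 + ¢3 + ¢3 + ¢3 + ¢3 + ¢3 + ¢3 + ¢3 + ¢3 + ¢3 + ¢3 = ¢39.

39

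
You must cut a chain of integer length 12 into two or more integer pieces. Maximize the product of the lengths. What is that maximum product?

81

Let P[k] be the best product for length k (with at least one cut). For each first piece i, the rest contributes max(k−i, P[k−i]).
P[2] = 1·max(1,0) = 1·1 = 1
P[3] = 1·max(2,1) = 1·2 = 2
P[4] = 2·max(2,1) = 2·2 = 4
P[5] = 2·max(3,2) = 2·3 = 6
P[6] = 3·max(3,2) = 3·3 = 9
P[7] = 2·max(5,6) = 2·6 = 12
P[8] = 2·max(6,9) = 2·9 = 18
P[9] = 3·max(6,9) = 3·9 = 27
P[10] = 2·max(8,18) = 2·18 = 36
P[11] = 2·max(9,27) = 2·27 = 54
P[12] = 3·max(9,27) = 3·27 = 81
One optimal split: 3 + 3 + 3 + 3; product 3·3·3·3 = 81.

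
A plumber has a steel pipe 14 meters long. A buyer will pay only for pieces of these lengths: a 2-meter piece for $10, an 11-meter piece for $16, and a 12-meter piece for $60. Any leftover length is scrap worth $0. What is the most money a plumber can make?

70

Build r[k] bottom-up: r[k] = max over allowed piece i of (p[i] + r[k−i]).
r[1] = 0
r[2] = 10
r[3] = 10
r[4] = 20  (first piece 2, then r[2]=10)
r[5] = 20
r[6] = 30  (first piece 2, then r[4]=20)
r[7] = 30
r[8] = 40  (first piece 2, then r[6]=30)
r[9] = 40
r[10] = 50  (first piece 2, then r[8]=40)
r[11] = max(10+40, 16+0) = 50
r[12] = max(10+50, 16+0, 60+0) = 60
r[13] = max(10+50, 16+10, 60+0) = 60
r[14] = max(10+60, 16+10, 60+10) = 70
One optimal cutting: 2 + 2 + 2 + 2 + 2 + 2 + 2 → $70.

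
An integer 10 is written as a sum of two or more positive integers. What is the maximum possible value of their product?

36

Let P[k] be the best product for length k (with at least one cut). For each first piece i, the rest contributes max(k−i, P[k−i]).
P[2] = 1*max(1,0) = 1*1 = 1
P[3] = 1*max(2,1) = 1*2 = 2
P[4] = 2*max(2,1) = 2*2 = 4
P[5] = 2*max(3,2) = 2*3 = 6
P[6] = 3*max(3,2) = 3*3 = 9
P[7] = 2*max(5,6) = 2*6 = 12
P[8] = 2*max(6,9) = 2*9 = 18
P[9] = 3*max(6,9) = 3*9 = 27
P[10] = 2*max(8,18) = 2*18 = 36
One optimal split: 3 + 3 + 2 + 2; product 3*3*2*2 = 36.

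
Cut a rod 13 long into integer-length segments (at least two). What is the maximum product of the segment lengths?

Fill P[k] for k=2..13: at each k try every first piece i and multiply by the better of (k−i) uncut or P[k−i].
P[2] = 1*max(1,0) = 1*1 = 1
P[3] = 1*max(2,1) = 1*2 = 2
P[4] = 2*max(2,1) = 2*2 = 4
P[5] = 2*max(3,2) = 2*3 = 6
P[6] = 3*max(3,2) = 3*3 = 9
P[7] = 2*max(5,6) = 2*6 = 12
P[8] = 2*max(6,9) = 2*9 = 18
P[9] = 3*max(6,9) = 3*9 = 27
P[10] = 2*max(8,18) = 2*18 = 36
P[11] = 2*max(9,27) = 2*27 = 54
P[12] = 3*max(9,27) = 3*27 = 81
P[13] = 2*max(11,54) = 2*54 = 108
One optimal split: 3 + 3 + 3 + 2 + 2; product 3*3*3*2*2 = 108.

108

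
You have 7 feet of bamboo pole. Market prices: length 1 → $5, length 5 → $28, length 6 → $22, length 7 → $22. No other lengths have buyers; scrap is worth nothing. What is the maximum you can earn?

Let r[k] be the best obtainable value from length k. For each k, try every first piece i and keep the best of price[i] + r[k−i].
r[1] = 5
r[2] = 10  (first piece 1, then r[1]=5)
r[3] = 15  (first piece 1, then r[2]=10)
r[4] = 20  (first piece 1, then r[3]=15)
r[5] = 28
r[6] = 33  (first piece 1, then r[5]=28)
r[7] = 38  (first piece 1, then r[6]=33)
One optimal cutting: 5 + 1 + 1 → $38.

38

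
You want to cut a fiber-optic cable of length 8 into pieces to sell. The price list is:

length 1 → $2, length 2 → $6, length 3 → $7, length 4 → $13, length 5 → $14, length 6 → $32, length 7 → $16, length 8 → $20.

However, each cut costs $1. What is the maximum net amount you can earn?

Consider every possible first cut. r[k] is the best of p[i]+r[k−i] over all sellable i≤k, charging 1 whenever i<k.
r[1] = 2
r[2] = max(2+2-1, 6+0) = 6
r[3] = max(2+6-1, 6+2-1, 7+0) = 7
r[4] = max(2+7-1, 6+6-1, 7+2-1, 13+0) = 13
r[5] = max(2+13-1, 6+7-1, 7+6-1, 13+2-1, 14+0) = 14
r[6] = max(2+14-1, 6+13-1, 7+7-1, 13+6-1, 14+2-1, 32+0) = 32
r[7] = max(2+32-1, 6+14-1, 7+13-1, …, 32+2-1, 16+0) = 33
r[8] = max(2+33-1, 6+32-1, 7+14-1, …, 16+2-1, 20+0) = 37
One optimal plan: pieces 6 + 2 (1 cut) → $38 − $1 = $37.

37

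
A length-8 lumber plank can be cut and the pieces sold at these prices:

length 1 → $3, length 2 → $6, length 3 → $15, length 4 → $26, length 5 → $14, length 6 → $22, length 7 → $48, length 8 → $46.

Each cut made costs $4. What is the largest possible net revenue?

48

Build v[k] bottom-up: v[k] = max over allowed piece i of (p[i] + v[k−i]) − 4 per cut.
v[1] = 3
v[2] = max(3+3-4, 6+0) = 6
v[3] = max(3+6-4, 6+3-4, 15+0) = 15
v[4] = max(3+15-4, 6+6-4, 15+3-4, 26+0) = 26
v[5] = max(3+26-4, 6+15-4, 15+6-4, 26+3-4, 14+0) = 25
v[6] = max(3+25-4, 6+26-4, 15+15-4, 26+6-4, 14+3-4, 22+0) = 28
v[7] = max(3+28-4, 6+25-4, 15+26-4, …, 22+3-4, 48+0) = 48
v[8] = max(3+48-4, 6+28-4, 15+25-4, …, 48+3-4, 46+0) = 48
One optimal plan: pieces 4 + 4 (1 cut) → $52 − $4 = $48.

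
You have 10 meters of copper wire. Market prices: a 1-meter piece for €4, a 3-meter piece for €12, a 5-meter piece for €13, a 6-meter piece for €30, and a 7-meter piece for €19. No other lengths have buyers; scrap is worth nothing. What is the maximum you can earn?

46

Build f[k] bottom-up: f[k] = max over allowed piece i of (p[i] + f[k−i]).
f[1] = 4
f[2] = 8  (first piece 1, then f[1]=4)
f[3] = 12  (first piece 1, then f[2]=8)
f[4] = 16  (first piece 1, then f[3]=12)
f[5] = 20  (first piece 1, then f[4]=16)
f[6] = 30
f[7] = 34  (first piece 1, then f[6]=30)
f[8] = 38  (first piece 1, then f[7]=34)
f[9] = 42  (first piece 1, then f[8]=38)
f[10] = 46  (first piece 1, then f[9]=42)
One optimal cutting: 6 + 1 + 1 + 1 + 1 → €46.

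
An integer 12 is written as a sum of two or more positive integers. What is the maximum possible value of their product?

81

Define m[k] = max over 1≤i<k of i · max(k−i, m[k−i]); the inner max lets the remainder stay uncut if that's better.
Small cases: m[2]=1, m[3]=2, m[4]=4.
m[5] = max(1·4, 2·3, 3·2, 4·1) = 6
m[6] = max(1·6, 2·4, 3·3, 4·2, 5·1) = 9
m[7] = max(1·9, 2·6, 3·4, 4·3, 5·2, 6·1) = 12
m[8] = max(1·12, 2·9, 3·6, …, 6·2, 7·1) = 18
m[9] = max(1·18, 2·12, 3·9, …, 7·2, 8·1) = 27
m[10] = max(1·27, 2·18, 3·12, …, 8·2, 9·1) = 36
m[11] = max(1·36, 2·27, 3·18, …, 9·2, 10·1) = 54
m[12] = max(1·54, 2·36, 3·27, …, 10·2, 11·1) = 81
One optimal split: 3 + 3 + 3 + 3; product 3·3·3·3 = 81.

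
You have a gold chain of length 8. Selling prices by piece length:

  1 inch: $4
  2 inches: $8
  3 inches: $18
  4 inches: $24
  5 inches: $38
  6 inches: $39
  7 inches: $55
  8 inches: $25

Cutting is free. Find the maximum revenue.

59

Let R[k] be the best obtainable value from length k. For each k, try every first piece i and keep the best of price[i] + R[k−i].
R[1] = 4
R[2] = max(4+4, 8+0) = 8
R[3] = max(4+8, 8+4, 18+0) = 18
R[4] = max(4+18, 8+8, 18+4, 24+0) = 24
R[5] = max(4+24, 8+18, 18+8, 24+4, 38+0) = 38
R[6] = max(4+38, 8+24, 18+18, 24+8, 38+4, 39+0) = 42
R[7] = max(4+42, 8+38, 18+24, …, 39+4, 55+0) = 55
R[8] = max(4+55, 8+42, 18+38, …, 55+4, 25+0) = 59
One optimal cutting: 7 + 1 → $55 + $4 = $59.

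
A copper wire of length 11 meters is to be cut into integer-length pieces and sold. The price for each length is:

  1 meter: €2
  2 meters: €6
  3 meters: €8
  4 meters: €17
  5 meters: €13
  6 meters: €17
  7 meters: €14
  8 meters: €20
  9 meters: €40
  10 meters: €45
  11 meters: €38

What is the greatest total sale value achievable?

47

Consider every possible first cut. v[k] is the best of p[i]+v[k−i] over all sellable i≤k.
v[1] = 2
v[2] = max(2+2, 6+0) = 6
v[3] = max(2+6, 6+2, 8+0) = 8
v[4] = max(2+8, 6+6, 8+2, 17+0) = 17
v[5] = max(2+17, 6+8, 8+6, 17+2, 13+0) = 19
v[6] = max(2+19, 6+17, 8+8, 17+6, 13+2, 17+0) = 23
v[7] = max(2+23, 6+19, 8+17, …, 17+2, 14+0) = 25
v[8] = max(2+25, 6+23, 8+19, …, 14+2, 20+0) = 34
v[9] = max(2+34, 6+25, 8+23, …, 20+2, 40+0) = 40
v[10] = max(2+40, 6+34, 8+25, …, 40+2, 45+0) = 45
v[11] = max(2+45, 6+40, 8+34, …, 45+2, 38+0) = 47
One optimal cutting: 10 + 1 → €45 + €2 = €47.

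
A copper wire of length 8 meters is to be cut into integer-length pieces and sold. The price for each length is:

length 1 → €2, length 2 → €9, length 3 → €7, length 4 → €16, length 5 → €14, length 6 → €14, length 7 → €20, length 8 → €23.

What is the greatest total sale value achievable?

36

Let best[k] be the best obtainable value from length k. For each k, try every first piece i and keep the best of price[i] + best[k−i].
best[1] = 2
best[2] = max(2+2, 9+0) = 9
best[3] = max(2+9, 9+2, 7+0) = 11
best[4] = max(2+11, 9+9, 7+2, 16+0) = 18
best[5] = max(2+18, 9+11, 7+9, 16+2, 14+0) = 20
best[6] = max(2+20, 9+18, 7+11, 16+9, 14+2, 14+0) = 27
best[7] = max(2+27, 9+20, 7+18, …, 14+2, 20+0) = 29
best[8] = max(2+29, 9+27, 7+20, …, 20+2, 23+0) = 36
One optimal cutting: 2 + 2 + 2 + 2 → €9 + €9 + €9 + €9 = €36.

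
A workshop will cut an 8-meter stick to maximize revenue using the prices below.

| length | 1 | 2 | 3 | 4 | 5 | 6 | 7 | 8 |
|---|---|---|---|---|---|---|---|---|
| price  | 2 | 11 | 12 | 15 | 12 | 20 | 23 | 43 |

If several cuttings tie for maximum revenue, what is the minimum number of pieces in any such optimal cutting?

4

Consider every possible first cut. r[k] is the best of p[i]+r[k−i] over all sellable i≤k.
r[1] = 2
r[2] = max(2+2, 11+0) = 11
r[3] = max(2+11, 11+2, 12+0) = 13
r[4] = max(2+13, 11+11, 12+2, 15+0) = 22
r[5] = max(2+22, 11+13, 12+11, 15+2, 12+0) = 24
r[6] = max(2+24, 11+22, 12+13, 15+11, 12+2, 20+0) = 33
r[7] = max(2+33, 11+24, 12+22, …, 20+2, 23+0) = 35
r[8] = max(2+35, 11+33, 12+24, …, 23+2, 43+0) = 44
Maximum revenue is 44.
Now minimize piece count subject to staying optimal: for each k, pieces[k] = 1 + min over i with p[i]+r[k−i]=r[k] of pieces[k−i].
pieces[5] = 3
pieces[6] = 3
pieces[7] = 4
pieces[8] = 4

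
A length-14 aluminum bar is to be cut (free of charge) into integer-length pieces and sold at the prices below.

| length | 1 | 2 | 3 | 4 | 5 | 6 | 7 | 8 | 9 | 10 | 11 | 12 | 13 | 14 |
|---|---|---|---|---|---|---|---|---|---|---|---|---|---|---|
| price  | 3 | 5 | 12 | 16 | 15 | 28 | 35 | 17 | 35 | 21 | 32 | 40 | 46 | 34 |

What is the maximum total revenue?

70

Build best[k] bottom-up: best[k] = max over allowed piece i of (p[i] + best[k−i]).
best[1] = 3
best[2] = 6  (first piece 1, then best[1]=3)
best[3] = 12
best[4] = 16
best[5] = 19  (first piece 1, then best[4]=16)
best[6] = 28
best[7] = 35
best[8] = 38  (first piece 1, then best[7]=35)
best[9] = 41  (first piece 1, then best[8]=38)
best[10] = 47  (first piece 3, then best[7]=35)
best[11] = 51  (first piece 4, then best[7]=35)
best[12] = 56  (first piece 6, then best[6]=28)
best[13] = 63  (first piece 6, then best[7]=35)
best[14] = 70  (first piece 7, then best[7]=35)
One optimal cutting: 7 + 7 → $35 + $35 = $70.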